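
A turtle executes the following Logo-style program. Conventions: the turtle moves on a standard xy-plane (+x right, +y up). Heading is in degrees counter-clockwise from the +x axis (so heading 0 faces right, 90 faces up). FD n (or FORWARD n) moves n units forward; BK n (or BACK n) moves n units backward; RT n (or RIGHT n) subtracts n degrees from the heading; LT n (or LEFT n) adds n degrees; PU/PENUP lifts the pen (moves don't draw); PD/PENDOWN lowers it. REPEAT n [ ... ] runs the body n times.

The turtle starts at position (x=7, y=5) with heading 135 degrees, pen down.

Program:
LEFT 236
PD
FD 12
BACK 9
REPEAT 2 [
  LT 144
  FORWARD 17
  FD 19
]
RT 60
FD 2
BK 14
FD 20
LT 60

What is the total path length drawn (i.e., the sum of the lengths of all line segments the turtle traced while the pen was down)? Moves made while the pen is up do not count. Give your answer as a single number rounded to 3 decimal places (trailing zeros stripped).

Executing turtle program step by step:
Start: pos=(7,5), heading=135, pen down
LT 236: heading 135 -> 11
PD: pen down
FD 12: (7,5) -> (18.78,7.29) [heading=11, draw]
BK 9: (18.78,7.29) -> (9.945,5.572) [heading=11, draw]
REPEAT 2 [
  -- iteration 1/2 --
  LT 144: heading 11 -> 155
  FD 17: (9.945,5.572) -> (-5.462,12.757) [heading=155, draw]
  FD 19: (-5.462,12.757) -> (-22.682,20.787) [heading=155, draw]
  -- iteration 2/2 --
  LT 144: heading 155 -> 299
  FD 17: (-22.682,20.787) -> (-14.44,5.918) [heading=299, draw]
  FD 19: (-14.44,5.918) -> (-5.229,-10.7) [heading=299, draw]
]
RT 60: heading 299 -> 239
FD 2: (-5.229,-10.7) -> (-6.259,-12.414) [heading=239, draw]
BK 14: (-6.259,-12.414) -> (0.951,-0.414) [heading=239, draw]
FD 20: (0.951,-0.414) -> (-9.349,-17.557) [heading=239, draw]
LT 60: heading 239 -> 299
Final: pos=(-9.349,-17.557), heading=299, 9 segment(s) drawn

Segment lengths:
  seg 1: (7,5) -> (18.78,7.29), length = 12
  seg 2: (18.78,7.29) -> (9.945,5.572), length = 9
  seg 3: (9.945,5.572) -> (-5.462,12.757), length = 17
  seg 4: (-5.462,12.757) -> (-22.682,20.787), length = 19
  seg 5: (-22.682,20.787) -> (-14.44,5.918), length = 17
  seg 6: (-14.44,5.918) -> (-5.229,-10.7), length = 19
  seg 7: (-5.229,-10.7) -> (-6.259,-12.414), length = 2
  seg 8: (-6.259,-12.414) -> (0.951,-0.414), length = 14
  seg 9: (0.951,-0.414) -> (-9.349,-17.557), length = 20
Total = 129

Answer: 129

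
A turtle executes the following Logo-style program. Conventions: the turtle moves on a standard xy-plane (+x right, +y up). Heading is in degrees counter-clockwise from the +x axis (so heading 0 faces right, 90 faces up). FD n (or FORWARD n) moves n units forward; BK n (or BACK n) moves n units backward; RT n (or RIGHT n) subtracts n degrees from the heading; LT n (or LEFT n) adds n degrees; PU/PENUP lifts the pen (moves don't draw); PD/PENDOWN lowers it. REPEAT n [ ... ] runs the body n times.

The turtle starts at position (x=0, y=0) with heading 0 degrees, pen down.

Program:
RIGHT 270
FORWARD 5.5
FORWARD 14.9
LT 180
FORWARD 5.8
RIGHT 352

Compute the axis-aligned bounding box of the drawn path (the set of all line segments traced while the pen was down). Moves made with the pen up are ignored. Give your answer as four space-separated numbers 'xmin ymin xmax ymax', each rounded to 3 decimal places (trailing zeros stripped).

Executing turtle program step by step:
Start: pos=(0,0), heading=0, pen down
RT 270: heading 0 -> 90
FD 5.5: (0,0) -> (0,5.5) [heading=90, draw]
FD 14.9: (0,5.5) -> (0,20.4) [heading=90, draw]
LT 180: heading 90 -> 270
FD 5.8: (0,20.4) -> (0,14.6) [heading=270, draw]
RT 352: heading 270 -> 278
Final: pos=(0,14.6), heading=278, 3 segment(s) drawn

Segment endpoints: x in {0, 0, 0, 0}, y in {0, 5.5, 14.6, 20.4}
xmin=0, ymin=0, xmax=0, ymax=20.4

Answer: 0 0 0 20.4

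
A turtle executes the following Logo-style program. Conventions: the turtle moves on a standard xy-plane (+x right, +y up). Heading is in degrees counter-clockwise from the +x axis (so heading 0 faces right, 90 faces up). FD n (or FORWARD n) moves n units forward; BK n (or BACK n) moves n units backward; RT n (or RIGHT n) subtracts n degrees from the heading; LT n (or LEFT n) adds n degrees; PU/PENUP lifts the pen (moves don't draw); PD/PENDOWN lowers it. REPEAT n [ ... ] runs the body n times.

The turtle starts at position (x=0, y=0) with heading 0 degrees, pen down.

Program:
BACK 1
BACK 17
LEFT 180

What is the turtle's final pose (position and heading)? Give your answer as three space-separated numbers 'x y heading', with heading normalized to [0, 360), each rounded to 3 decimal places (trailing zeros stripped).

Answer: -18 0 180

Derivation:
Executing turtle program step by step:
Start: pos=(0,0), heading=0, pen down
BK 1: (0,0) -> (-1,0) [heading=0, draw]
BK 17: (-1,0) -> (-18,0) [heading=0, draw]
LT 180: heading 0 -> 180
Final: pos=(-18,0), heading=180, 2 segment(s) drawn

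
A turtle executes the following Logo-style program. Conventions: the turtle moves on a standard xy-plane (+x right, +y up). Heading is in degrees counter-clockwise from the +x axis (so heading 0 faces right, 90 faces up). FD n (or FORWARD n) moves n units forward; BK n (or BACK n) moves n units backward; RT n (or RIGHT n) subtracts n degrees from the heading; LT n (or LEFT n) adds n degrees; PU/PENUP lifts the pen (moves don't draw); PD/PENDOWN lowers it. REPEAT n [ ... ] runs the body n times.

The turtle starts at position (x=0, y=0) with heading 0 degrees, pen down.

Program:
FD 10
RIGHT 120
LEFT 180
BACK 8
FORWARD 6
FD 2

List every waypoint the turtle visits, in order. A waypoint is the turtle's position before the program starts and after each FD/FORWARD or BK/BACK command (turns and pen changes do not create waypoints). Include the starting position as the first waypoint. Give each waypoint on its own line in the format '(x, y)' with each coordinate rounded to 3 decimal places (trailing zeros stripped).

Answer: (0, 0)
(10, 0)
(6, -6.928)
(9, -1.732)
(10, 0)

Derivation:
Executing turtle program step by step:
Start: pos=(0,0), heading=0, pen down
FD 10: (0,0) -> (10,0) [heading=0, draw]
RT 120: heading 0 -> 240
LT 180: heading 240 -> 60
BK 8: (10,0) -> (6,-6.928) [heading=60, draw]
FD 6: (6,-6.928) -> (9,-1.732) [heading=60, draw]
FD 2: (9,-1.732) -> (10,0) [heading=60, draw]
Final: pos=(10,0), heading=60, 4 segment(s) drawn
Waypoints (5 total):
(0, 0)
(10, 0)
(6, -6.928)
(9, -1.732)
(10, 0)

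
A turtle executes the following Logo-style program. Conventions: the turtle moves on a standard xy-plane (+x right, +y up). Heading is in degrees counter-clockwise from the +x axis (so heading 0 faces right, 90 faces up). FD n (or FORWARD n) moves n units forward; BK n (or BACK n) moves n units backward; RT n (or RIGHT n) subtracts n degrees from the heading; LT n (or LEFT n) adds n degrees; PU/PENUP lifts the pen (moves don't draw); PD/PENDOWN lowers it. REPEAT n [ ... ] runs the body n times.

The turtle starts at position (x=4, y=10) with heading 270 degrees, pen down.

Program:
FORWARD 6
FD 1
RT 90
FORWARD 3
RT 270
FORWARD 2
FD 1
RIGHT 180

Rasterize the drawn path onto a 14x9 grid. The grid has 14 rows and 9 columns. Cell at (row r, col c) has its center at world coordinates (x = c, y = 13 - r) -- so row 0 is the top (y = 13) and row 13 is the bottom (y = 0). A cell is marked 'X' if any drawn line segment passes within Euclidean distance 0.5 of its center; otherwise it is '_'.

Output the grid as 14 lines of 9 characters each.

Answer: _________
_________
_________
____X____
____X____
____X____
____X____
____X____
____X____
____X____
_XXXX____
_X_______
_X_______
_X_______

Derivation:
Segment 0: (4,10) -> (4,4)
Segment 1: (4,4) -> (4,3)
Segment 2: (4,3) -> (1,3)
Segment 3: (1,3) -> (1,1)
Segment 4: (1,1) -> (1,0)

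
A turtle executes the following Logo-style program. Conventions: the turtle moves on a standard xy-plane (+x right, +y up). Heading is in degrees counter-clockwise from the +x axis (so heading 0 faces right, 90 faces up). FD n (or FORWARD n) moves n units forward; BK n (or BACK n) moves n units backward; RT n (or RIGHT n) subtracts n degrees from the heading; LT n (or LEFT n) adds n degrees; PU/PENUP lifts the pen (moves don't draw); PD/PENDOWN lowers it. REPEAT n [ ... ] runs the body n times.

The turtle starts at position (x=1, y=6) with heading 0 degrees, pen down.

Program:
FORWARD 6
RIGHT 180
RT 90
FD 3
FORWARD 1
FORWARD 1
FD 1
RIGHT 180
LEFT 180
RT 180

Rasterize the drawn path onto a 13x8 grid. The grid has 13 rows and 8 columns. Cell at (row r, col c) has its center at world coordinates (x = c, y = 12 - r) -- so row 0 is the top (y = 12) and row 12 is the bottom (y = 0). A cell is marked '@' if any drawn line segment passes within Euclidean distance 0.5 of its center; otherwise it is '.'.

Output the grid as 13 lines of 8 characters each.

Segment 0: (1,6) -> (7,6)
Segment 1: (7,6) -> (7,9)
Segment 2: (7,9) -> (7,10)
Segment 3: (7,10) -> (7,11)
Segment 4: (7,11) -> (7,12)

Answer: .......@
.......@
.......@
.......@
.......@
.......@
.@@@@@@@
........
........
........
........
........
........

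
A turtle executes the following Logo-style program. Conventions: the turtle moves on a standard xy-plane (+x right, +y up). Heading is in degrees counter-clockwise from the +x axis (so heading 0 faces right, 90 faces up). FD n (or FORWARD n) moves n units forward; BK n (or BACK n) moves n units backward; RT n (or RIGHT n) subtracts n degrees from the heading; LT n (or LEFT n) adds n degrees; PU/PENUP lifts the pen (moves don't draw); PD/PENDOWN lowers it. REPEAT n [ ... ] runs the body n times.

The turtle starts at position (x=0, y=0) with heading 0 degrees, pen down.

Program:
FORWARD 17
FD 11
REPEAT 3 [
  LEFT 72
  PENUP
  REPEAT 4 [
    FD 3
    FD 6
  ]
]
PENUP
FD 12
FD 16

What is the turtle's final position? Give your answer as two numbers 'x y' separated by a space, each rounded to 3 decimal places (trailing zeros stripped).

Executing turtle program step by step:
Start: pos=(0,0), heading=0, pen down
FD 17: (0,0) -> (17,0) [heading=0, draw]
FD 11: (17,0) -> (28,0) [heading=0, draw]
REPEAT 3 [
  -- iteration 1/3 --
  LT 72: heading 0 -> 72
  PU: pen up
  REPEAT 4 [
    -- iteration 1/4 --
    FD 3: (28,0) -> (28.927,2.853) [heading=72, move]
    FD 6: (28.927,2.853) -> (30.781,8.56) [heading=72, move]
    -- iteration 2/4 --
    FD 3: (30.781,8.56) -> (31.708,11.413) [heading=72, move]
    FD 6: (31.708,11.413) -> (33.562,17.119) [heading=72, move]
    -- iteration 3/4 --
    FD 3: (33.562,17.119) -> (34.489,19.972) [heading=72, move]
    FD 6: (34.489,19.972) -> (36.343,25.679) [heading=72, move]
    -- iteration 4/4 --
    FD 3: (36.343,25.679) -> (37.271,28.532) [heading=72, move]
    FD 6: (37.271,28.532) -> (39.125,34.238) [heading=72, move]
  ]
  -- iteration 2/3 --
  LT 72: heading 72 -> 144
  PU: pen up
  REPEAT 4 [
    -- iteration 1/4 --
    FD 3: (39.125,34.238) -> (36.698,36.001) [heading=144, move]
    FD 6: (36.698,36.001) -> (31.843,39.528) [heading=144, move]
    -- iteration 2/4 --
    FD 3: (31.843,39.528) -> (29.416,41.291) [heading=144, move]
    FD 6: (29.416,41.291) -> (24.562,44.818) [heading=144, move]
    -- iteration 3/4 --
    FD 3: (24.562,44.818) -> (22.135,46.582) [heading=144, move]
    FD 6: (22.135,46.582) -> (17.281,50.108) [heading=144, move]
    -- iteration 4/4 --
    FD 3: (17.281,50.108) -> (14.854,51.872) [heading=144, move]
    FD 6: (14.854,51.872) -> (10,55.398) [heading=144, move]
  ]
  -- iteration 3/3 --
  LT 72: heading 144 -> 216
  PU: pen up
  REPEAT 4 [
    -- iteration 1/4 --
    FD 3: (10,55.398) -> (7.573,53.635) [heading=216, move]
    FD 6: (7.573,53.635) -> (2.719,50.108) [heading=216, move]
    -- iteration 2/4 --
    FD 3: (2.719,50.108) -> (0.292,48.345) [heading=216, move]
    FD 6: (0.292,48.345) -> (-4.562,44.818) [heading=216, move]
    -- iteration 3/4 --
    FD 3: (-4.562,44.818) -> (-6.989,43.055) [heading=216, move]
    FD 6: (-6.989,43.055) -> (-11.843,39.528) [heading=216, move]
    -- iteration 4/4 --
    FD 3: (-11.843,39.528) -> (-14.271,37.765) [heading=216, move]
    FD 6: (-14.271,37.765) -> (-19.125,34.238) [heading=216, move]
  ]
]
PU: pen up
FD 12: (-19.125,34.238) -> (-28.833,27.185) [heading=216, move]
FD 16: (-28.833,27.185) -> (-41.777,17.78) [heading=216, move]
Final: pos=(-41.777,17.78), heading=216, 2 segment(s) drawn

Answer: -41.777 17.78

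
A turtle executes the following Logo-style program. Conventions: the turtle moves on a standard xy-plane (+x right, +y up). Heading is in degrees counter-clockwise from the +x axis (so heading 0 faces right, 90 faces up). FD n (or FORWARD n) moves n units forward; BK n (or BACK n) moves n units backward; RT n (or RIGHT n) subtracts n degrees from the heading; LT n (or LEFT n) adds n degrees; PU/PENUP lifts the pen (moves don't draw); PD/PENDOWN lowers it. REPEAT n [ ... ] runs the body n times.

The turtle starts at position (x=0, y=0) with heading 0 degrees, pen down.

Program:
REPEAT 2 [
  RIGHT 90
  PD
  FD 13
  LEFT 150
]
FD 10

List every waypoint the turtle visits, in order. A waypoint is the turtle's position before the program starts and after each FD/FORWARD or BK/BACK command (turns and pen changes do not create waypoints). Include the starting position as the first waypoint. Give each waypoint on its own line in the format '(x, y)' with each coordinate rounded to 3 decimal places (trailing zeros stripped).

Answer: (0, 0)
(0, -13)
(11.258, -19.5)
(6.258, -10.84)

Derivation:
Executing turtle program step by step:
Start: pos=(0,0), heading=0, pen down
REPEAT 2 [
  -- iteration 1/2 --
  RT 90: heading 0 -> 270
  PD: pen down
  FD 13: (0,0) -> (0,-13) [heading=270, draw]
  LT 150: heading 270 -> 60
  -- iteration 2/2 --
  RT 90: heading 60 -> 330
  PD: pen down
  FD 13: (0,-13) -> (11.258,-19.5) [heading=330, draw]
  LT 150: heading 330 -> 120
]
FD 10: (11.258,-19.5) -> (6.258,-10.84) [heading=120, draw]
Final: pos=(6.258,-10.84), heading=120, 3 segment(s) drawn
Waypoints (4 total):
(0, 0)
(0, -13)
(11.258, -19.5)
(6.258, -10.84)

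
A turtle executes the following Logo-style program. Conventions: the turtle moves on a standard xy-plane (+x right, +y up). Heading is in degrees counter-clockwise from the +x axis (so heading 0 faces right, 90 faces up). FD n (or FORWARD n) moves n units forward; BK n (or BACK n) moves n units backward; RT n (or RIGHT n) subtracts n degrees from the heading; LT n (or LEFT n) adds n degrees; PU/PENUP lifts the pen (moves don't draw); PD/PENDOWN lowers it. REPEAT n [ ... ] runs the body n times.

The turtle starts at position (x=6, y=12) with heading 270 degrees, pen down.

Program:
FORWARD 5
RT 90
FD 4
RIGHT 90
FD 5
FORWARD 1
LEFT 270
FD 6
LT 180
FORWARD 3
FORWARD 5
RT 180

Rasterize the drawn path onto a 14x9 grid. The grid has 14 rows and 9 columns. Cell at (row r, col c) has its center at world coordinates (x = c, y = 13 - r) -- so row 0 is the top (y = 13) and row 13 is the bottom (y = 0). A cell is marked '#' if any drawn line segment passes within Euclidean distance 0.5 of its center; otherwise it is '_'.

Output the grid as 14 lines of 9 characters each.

Segment 0: (6,12) -> (6,7)
Segment 1: (6,7) -> (2,7)
Segment 2: (2,7) -> (2,12)
Segment 3: (2,12) -> (2,13)
Segment 4: (2,13) -> (8,13)
Segment 5: (8,13) -> (5,13)
Segment 6: (5,13) -> (-0,13)

Answer: #########
__#___#__
__#___#__
__#___#__
__#___#__
__#___#__
__#####__
_________
_________
_________
_________
_________
_________
_________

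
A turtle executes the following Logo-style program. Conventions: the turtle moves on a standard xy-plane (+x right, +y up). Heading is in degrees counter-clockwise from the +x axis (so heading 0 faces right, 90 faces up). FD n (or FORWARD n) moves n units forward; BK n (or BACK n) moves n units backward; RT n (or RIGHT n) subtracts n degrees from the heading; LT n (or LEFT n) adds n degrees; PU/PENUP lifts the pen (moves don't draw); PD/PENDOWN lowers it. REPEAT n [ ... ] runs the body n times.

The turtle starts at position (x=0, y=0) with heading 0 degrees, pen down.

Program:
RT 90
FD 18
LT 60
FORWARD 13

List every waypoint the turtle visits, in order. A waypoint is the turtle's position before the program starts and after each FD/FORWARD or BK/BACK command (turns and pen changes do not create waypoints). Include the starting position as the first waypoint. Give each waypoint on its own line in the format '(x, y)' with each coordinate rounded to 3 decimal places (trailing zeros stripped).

Answer: (0, 0)
(0, -18)
(11.258, -24.5)

Derivation:
Executing turtle program step by step:
Start: pos=(0,0), heading=0, pen down
RT 90: heading 0 -> 270
FD 18: (0,0) -> (0,-18) [heading=270, draw]
LT 60: heading 270 -> 330
FD 13: (0,-18) -> (11.258,-24.5) [heading=330, draw]
Final: pos=(11.258,-24.5), heading=330, 2 segment(s) drawn
Waypoints (3 total):
(0, 0)
(0, -18)
(11.258, -24.5)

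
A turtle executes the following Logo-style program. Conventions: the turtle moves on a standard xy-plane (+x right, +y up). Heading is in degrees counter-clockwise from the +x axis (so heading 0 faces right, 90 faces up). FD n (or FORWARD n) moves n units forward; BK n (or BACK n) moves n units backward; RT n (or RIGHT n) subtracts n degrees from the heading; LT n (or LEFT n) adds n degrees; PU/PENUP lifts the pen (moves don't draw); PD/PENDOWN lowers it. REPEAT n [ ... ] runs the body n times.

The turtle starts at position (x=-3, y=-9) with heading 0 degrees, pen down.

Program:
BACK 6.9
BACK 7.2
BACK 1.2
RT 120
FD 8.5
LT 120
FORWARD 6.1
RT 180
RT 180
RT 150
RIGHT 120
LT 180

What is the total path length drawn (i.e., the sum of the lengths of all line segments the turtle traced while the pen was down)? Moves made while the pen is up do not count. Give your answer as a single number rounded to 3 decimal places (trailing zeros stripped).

Executing turtle program step by step:
Start: pos=(-3,-9), heading=0, pen down
BK 6.9: (-3,-9) -> (-9.9,-9) [heading=0, draw]
BK 7.2: (-9.9,-9) -> (-17.1,-9) [heading=0, draw]
BK 1.2: (-17.1,-9) -> (-18.3,-9) [heading=0, draw]
RT 120: heading 0 -> 240
FD 8.5: (-18.3,-9) -> (-22.55,-16.361) [heading=240, draw]
LT 120: heading 240 -> 0
FD 6.1: (-22.55,-16.361) -> (-16.45,-16.361) [heading=0, draw]
RT 180: heading 0 -> 180
RT 180: heading 180 -> 0
RT 150: heading 0 -> 210
RT 120: heading 210 -> 90
LT 180: heading 90 -> 270
Final: pos=(-16.45,-16.361), heading=270, 5 segment(s) drawn

Segment lengths:
  seg 1: (-3,-9) -> (-9.9,-9), length = 6.9
  seg 2: (-9.9,-9) -> (-17.1,-9), length = 7.2
  seg 3: (-17.1,-9) -> (-18.3,-9), length = 1.2
  seg 4: (-18.3,-9) -> (-22.55,-16.361), length = 8.5
  seg 5: (-22.55,-16.361) -> (-16.45,-16.361), length = 6.1
Total = 29.9

Answer: 29.9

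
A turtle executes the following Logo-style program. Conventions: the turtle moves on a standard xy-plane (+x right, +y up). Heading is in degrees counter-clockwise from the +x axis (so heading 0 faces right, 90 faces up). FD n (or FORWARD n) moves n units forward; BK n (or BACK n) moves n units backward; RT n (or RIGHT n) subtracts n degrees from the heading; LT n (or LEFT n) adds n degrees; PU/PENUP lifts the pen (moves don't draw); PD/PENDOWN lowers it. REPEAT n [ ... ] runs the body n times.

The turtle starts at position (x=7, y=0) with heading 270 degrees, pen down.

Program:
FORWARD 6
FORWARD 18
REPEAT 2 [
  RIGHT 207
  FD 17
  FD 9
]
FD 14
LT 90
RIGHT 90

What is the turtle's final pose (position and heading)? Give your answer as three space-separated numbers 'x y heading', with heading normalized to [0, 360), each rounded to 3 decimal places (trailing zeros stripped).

Executing turtle program step by step:
Start: pos=(7,0), heading=270, pen down
FD 6: (7,0) -> (7,-6) [heading=270, draw]
FD 18: (7,-6) -> (7,-24) [heading=270, draw]
REPEAT 2 [
  -- iteration 1/2 --
  RT 207: heading 270 -> 63
  FD 17: (7,-24) -> (14.718,-8.853) [heading=63, draw]
  FD 9: (14.718,-8.853) -> (18.804,-0.834) [heading=63, draw]
  -- iteration 2/2 --
  RT 207: heading 63 -> 216
  FD 17: (18.804,-0.834) -> (5.05,-10.826) [heading=216, draw]
  FD 9: (5.05,-10.826) -> (-2.231,-16.116) [heading=216, draw]
]
FD 14: (-2.231,-16.116) -> (-13.557,-24.345) [heading=216, draw]
LT 90: heading 216 -> 306
RT 90: heading 306 -> 216
Final: pos=(-13.557,-24.345), heading=216, 7 segment(s) drawn

Answer: -13.557 -24.345 216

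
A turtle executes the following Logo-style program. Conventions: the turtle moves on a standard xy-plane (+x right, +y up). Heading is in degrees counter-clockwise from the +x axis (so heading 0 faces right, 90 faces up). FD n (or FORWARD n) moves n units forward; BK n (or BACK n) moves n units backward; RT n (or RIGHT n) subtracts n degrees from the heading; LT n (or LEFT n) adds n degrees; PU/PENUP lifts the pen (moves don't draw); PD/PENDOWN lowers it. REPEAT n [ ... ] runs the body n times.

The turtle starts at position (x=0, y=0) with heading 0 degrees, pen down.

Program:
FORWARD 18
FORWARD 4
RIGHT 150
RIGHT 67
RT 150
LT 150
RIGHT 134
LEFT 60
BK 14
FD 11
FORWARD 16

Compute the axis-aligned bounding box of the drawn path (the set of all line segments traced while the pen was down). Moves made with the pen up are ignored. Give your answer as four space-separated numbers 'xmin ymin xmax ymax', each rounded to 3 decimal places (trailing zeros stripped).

Answer: 0 -13.07 26.659 12.137

Derivation:
Executing turtle program step by step:
Start: pos=(0,0), heading=0, pen down
FD 18: (0,0) -> (18,0) [heading=0, draw]
FD 4: (18,0) -> (22,0) [heading=0, draw]
RT 150: heading 0 -> 210
RT 67: heading 210 -> 143
RT 150: heading 143 -> 353
LT 150: heading 353 -> 143
RT 134: heading 143 -> 9
LT 60: heading 9 -> 69
BK 14: (22,0) -> (16.983,-13.07) [heading=69, draw]
FD 11: (16.983,-13.07) -> (20.925,-2.801) [heading=69, draw]
FD 16: (20.925,-2.801) -> (26.659,12.137) [heading=69, draw]
Final: pos=(26.659,12.137), heading=69, 5 segment(s) drawn

Segment endpoints: x in {0, 16.983, 18, 20.925, 22, 26.659}, y in {-13.07, -2.801, 0, 12.137}
xmin=0, ymin=-13.07, xmax=26.659, ymax=12.137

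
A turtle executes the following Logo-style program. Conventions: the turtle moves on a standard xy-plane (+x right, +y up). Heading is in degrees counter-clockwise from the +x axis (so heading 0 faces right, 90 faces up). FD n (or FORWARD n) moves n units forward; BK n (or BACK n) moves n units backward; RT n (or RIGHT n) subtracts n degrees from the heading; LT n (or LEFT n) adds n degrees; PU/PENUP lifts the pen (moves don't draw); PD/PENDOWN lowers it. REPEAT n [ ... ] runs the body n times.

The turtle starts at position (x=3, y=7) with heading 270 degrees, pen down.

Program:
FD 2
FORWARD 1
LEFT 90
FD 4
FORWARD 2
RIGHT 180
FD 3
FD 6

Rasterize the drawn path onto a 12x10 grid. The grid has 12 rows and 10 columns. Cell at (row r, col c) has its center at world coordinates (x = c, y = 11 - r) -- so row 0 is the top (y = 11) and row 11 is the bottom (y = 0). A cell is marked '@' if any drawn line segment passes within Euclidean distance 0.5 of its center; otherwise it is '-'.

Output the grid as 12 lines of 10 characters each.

Segment 0: (3,7) -> (3,5)
Segment 1: (3,5) -> (3,4)
Segment 2: (3,4) -> (7,4)
Segment 3: (7,4) -> (9,4)
Segment 4: (9,4) -> (6,4)
Segment 5: (6,4) -> (0,4)

Answer: ----------
----------
----------
----------
---@------
---@------
---@------
@@@@@@@@@@
----------
----------
----------
----------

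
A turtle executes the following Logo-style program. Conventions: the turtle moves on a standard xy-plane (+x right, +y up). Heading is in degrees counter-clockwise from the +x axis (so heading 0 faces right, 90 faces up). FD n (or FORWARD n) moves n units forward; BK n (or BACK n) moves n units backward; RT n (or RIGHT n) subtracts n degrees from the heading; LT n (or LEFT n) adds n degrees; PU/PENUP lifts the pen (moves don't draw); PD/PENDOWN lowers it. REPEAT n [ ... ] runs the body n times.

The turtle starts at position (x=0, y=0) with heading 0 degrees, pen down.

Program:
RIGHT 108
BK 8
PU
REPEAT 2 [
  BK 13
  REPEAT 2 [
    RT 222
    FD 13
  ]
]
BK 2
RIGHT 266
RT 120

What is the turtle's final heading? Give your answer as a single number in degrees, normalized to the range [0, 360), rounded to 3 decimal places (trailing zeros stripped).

Executing turtle program step by step:
Start: pos=(0,0), heading=0, pen down
RT 108: heading 0 -> 252
BK 8: (0,0) -> (2.472,7.608) [heading=252, draw]
PU: pen up
REPEAT 2 [
  -- iteration 1/2 --
  BK 13: (2.472,7.608) -> (6.489,19.972) [heading=252, move]
  REPEAT 2 [
    -- iteration 1/2 --
    RT 222: heading 252 -> 30
    FD 13: (6.489,19.972) -> (17.748,26.472) [heading=30, move]
    -- iteration 2/2 --
    RT 222: heading 30 -> 168
    FD 13: (17.748,26.472) -> (5.032,29.175) [heading=168, move]
  ]
  -- iteration 2/2 --
  BK 13: (5.032,29.175) -> (17.748,26.472) [heading=168, move]
  REPEAT 2 [
    -- iteration 1/2 --
    RT 222: heading 168 -> 306
    FD 13: (17.748,26.472) -> (25.389,15.955) [heading=306, move]
    -- iteration 2/2 --
    RT 222: heading 306 -> 84
    FD 13: (25.389,15.955) -> (26.748,28.884) [heading=84, move]
  ]
]
BK 2: (26.748,28.884) -> (26.539,26.895) [heading=84, move]
RT 266: heading 84 -> 178
RT 120: heading 178 -> 58
Final: pos=(26.539,26.895), heading=58, 1 segment(s) drawn

Answer: 58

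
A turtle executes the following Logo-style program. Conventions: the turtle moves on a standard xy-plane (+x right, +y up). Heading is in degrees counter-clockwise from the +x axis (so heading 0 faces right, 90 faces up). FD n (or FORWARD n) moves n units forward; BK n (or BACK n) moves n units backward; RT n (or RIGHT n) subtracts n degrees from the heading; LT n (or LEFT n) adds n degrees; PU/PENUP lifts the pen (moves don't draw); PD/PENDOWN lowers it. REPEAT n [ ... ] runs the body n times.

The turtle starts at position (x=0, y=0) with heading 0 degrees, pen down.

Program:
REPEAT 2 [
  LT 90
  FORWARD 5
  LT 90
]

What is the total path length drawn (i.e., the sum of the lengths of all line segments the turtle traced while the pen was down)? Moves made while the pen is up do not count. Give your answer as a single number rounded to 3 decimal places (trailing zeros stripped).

Executing turtle program step by step:
Start: pos=(0,0), heading=0, pen down
REPEAT 2 [
  -- iteration 1/2 --
  LT 90: heading 0 -> 90
  FD 5: (0,0) -> (0,5) [heading=90, draw]
  LT 90: heading 90 -> 180
  -- iteration 2/2 --
  LT 90: heading 180 -> 270
  FD 5: (0,5) -> (0,0) [heading=270, draw]
  LT 90: heading 270 -> 0
]
Final: pos=(0,0), heading=0, 2 segment(s) drawn

Segment lengths:
  seg 1: (0,0) -> (0,5), length = 5
  seg 2: (0,5) -> (0,0), length = 5
Total = 10

Answer: 10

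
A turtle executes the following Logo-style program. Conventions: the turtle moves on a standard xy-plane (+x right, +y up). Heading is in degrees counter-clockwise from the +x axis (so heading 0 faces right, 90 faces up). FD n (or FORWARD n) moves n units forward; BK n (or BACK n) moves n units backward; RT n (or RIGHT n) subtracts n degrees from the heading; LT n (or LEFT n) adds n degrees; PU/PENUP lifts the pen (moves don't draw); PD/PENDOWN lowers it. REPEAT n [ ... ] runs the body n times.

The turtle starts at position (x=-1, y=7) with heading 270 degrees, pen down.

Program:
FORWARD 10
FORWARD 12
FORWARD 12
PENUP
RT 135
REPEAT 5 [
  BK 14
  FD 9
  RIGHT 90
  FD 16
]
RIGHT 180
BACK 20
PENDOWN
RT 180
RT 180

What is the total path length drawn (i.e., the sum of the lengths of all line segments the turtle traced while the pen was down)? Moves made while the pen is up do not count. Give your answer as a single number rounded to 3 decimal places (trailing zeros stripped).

Executing turtle program step by step:
Start: pos=(-1,7), heading=270, pen down
FD 10: (-1,7) -> (-1,-3) [heading=270, draw]
FD 12: (-1,-3) -> (-1,-15) [heading=270, draw]
FD 12: (-1,-15) -> (-1,-27) [heading=270, draw]
PU: pen up
RT 135: heading 270 -> 135
REPEAT 5 [
  -- iteration 1/5 --
  BK 14: (-1,-27) -> (8.899,-36.899) [heading=135, move]
  FD 9: (8.899,-36.899) -> (2.536,-30.536) [heading=135, move]
  RT 90: heading 135 -> 45
  FD 16: (2.536,-30.536) -> (13.849,-19.222) [heading=45, move]
  -- iteration 2/5 --
  BK 14: (13.849,-19.222) -> (3.95,-29.121) [heading=45, move]
  FD 9: (3.95,-29.121) -> (10.314,-22.757) [heading=45, move]
  RT 90: heading 45 -> 315
  FD 16: (10.314,-22.757) -> (21.627,-34.071) [heading=315, move]
  -- iteration 3/5 --
  BK 14: (21.627,-34.071) -> (11.728,-24.172) [heading=315, move]
  FD 9: (11.728,-24.172) -> (18.092,-30.536) [heading=315, move]
  RT 90: heading 315 -> 225
  FD 16: (18.092,-30.536) -> (6.778,-41.849) [heading=225, move]
  -- iteration 4/5 --
  BK 14: (6.778,-41.849) -> (16.678,-31.95) [heading=225, move]
  FD 9: (16.678,-31.95) -> (10.314,-38.314) [heading=225, move]
  RT 90: heading 225 -> 135
  FD 16: (10.314,-38.314) -> (-1,-27) [heading=135, move]
  -- iteration 5/5 --
  BK 14: (-1,-27) -> (8.899,-36.899) [heading=135, move]
  FD 9: (8.899,-36.899) -> (2.536,-30.536) [heading=135, move]
  RT 90: heading 135 -> 45
  FD 16: (2.536,-30.536) -> (13.849,-19.222) [heading=45, move]
]
RT 180: heading 45 -> 225
BK 20: (13.849,-19.222) -> (27.991,-5.08) [heading=225, move]
PD: pen down
RT 180: heading 225 -> 45
RT 180: heading 45 -> 225
Final: pos=(27.991,-5.08), heading=225, 3 segment(s) drawn

Segment lengths:
  seg 1: (-1,7) -> (-1,-3), length = 10
  seg 2: (-1,-3) -> (-1,-15), length = 12
  seg 3: (-1,-15) -> (-1,-27), length = 12
Total = 34

Answer: 34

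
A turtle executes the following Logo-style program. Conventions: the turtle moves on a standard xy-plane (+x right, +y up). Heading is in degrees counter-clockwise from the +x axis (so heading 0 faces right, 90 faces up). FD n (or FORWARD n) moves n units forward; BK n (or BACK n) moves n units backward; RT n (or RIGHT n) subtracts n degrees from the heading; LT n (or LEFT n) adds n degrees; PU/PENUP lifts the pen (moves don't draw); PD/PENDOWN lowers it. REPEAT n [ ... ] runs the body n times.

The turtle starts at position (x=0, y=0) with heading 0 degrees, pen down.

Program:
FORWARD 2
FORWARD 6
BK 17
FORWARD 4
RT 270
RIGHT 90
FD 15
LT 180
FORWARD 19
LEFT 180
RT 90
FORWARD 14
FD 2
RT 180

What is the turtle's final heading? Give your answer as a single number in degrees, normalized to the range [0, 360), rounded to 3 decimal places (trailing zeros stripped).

Executing turtle program step by step:
Start: pos=(0,0), heading=0, pen down
FD 2: (0,0) -> (2,0) [heading=0, draw]
FD 6: (2,0) -> (8,0) [heading=0, draw]
BK 17: (8,0) -> (-9,0) [heading=0, draw]
FD 4: (-9,0) -> (-5,0) [heading=0, draw]
RT 270: heading 0 -> 90
RT 90: heading 90 -> 0
FD 15: (-5,0) -> (10,0) [heading=0, draw]
LT 180: heading 0 -> 180
FD 19: (10,0) -> (-9,0) [heading=180, draw]
LT 180: heading 180 -> 0
RT 90: heading 0 -> 270
FD 14: (-9,0) -> (-9,-14) [heading=270, draw]
FD 2: (-9,-14) -> (-9,-16) [heading=270, draw]
RT 180: heading 270 -> 90
Final: pos=(-9,-16), heading=90, 8 segment(s) drawn

Answer: 90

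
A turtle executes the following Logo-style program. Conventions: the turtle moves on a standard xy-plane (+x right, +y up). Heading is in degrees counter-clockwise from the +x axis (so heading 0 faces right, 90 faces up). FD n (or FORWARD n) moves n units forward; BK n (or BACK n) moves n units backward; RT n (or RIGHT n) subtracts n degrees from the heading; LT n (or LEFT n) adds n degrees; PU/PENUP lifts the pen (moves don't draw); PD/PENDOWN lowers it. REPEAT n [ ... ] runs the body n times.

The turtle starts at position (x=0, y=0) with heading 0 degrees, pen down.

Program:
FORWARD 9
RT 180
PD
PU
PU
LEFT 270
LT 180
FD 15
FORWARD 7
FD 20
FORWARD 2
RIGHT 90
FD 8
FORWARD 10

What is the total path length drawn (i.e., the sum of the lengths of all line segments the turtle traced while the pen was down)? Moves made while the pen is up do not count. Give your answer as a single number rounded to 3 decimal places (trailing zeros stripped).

Answer: 9

Derivation:
Executing turtle program step by step:
Start: pos=(0,0), heading=0, pen down
FD 9: (0,0) -> (9,0) [heading=0, draw]
RT 180: heading 0 -> 180
PD: pen down
PU: pen up
PU: pen up
LT 270: heading 180 -> 90
LT 180: heading 90 -> 270
FD 15: (9,0) -> (9,-15) [heading=270, move]
FD 7: (9,-15) -> (9,-22) [heading=270, move]
FD 20: (9,-22) -> (9,-42) [heading=270, move]
FD 2: (9,-42) -> (9,-44) [heading=270, move]
RT 90: heading 270 -> 180
FD 8: (9,-44) -> (1,-44) [heading=180, move]
FD 10: (1,-44) -> (-9,-44) [heading=180, move]
Final: pos=(-9,-44), heading=180, 1 segment(s) drawn

Segment lengths:
  seg 1: (0,0) -> (9,0), length = 9
Total = 9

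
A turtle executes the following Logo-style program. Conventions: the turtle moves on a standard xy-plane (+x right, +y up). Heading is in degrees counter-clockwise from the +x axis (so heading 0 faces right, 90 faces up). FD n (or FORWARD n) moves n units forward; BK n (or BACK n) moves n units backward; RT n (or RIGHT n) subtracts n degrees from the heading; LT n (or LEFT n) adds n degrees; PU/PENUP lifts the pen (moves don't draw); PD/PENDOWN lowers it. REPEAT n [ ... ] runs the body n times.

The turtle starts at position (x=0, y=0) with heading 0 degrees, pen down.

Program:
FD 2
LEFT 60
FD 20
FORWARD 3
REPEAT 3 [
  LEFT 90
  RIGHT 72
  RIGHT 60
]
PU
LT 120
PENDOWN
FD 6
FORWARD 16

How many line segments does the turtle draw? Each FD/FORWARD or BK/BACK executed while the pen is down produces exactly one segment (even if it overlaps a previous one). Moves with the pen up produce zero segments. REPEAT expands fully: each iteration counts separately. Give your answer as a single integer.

Executing turtle program step by step:
Start: pos=(0,0), heading=0, pen down
FD 2: (0,0) -> (2,0) [heading=0, draw]
LT 60: heading 0 -> 60
FD 20: (2,0) -> (12,17.321) [heading=60, draw]
FD 3: (12,17.321) -> (13.5,19.919) [heading=60, draw]
REPEAT 3 [
  -- iteration 1/3 --
  LT 90: heading 60 -> 150
  RT 72: heading 150 -> 78
  RT 60: heading 78 -> 18
  -- iteration 2/3 --
  LT 90: heading 18 -> 108
  RT 72: heading 108 -> 36
  RT 60: heading 36 -> 336
  -- iteration 3/3 --
  LT 90: heading 336 -> 66
  RT 72: heading 66 -> 354
  RT 60: heading 354 -> 294
]
PU: pen up
LT 120: heading 294 -> 54
PD: pen down
FD 6: (13.5,19.919) -> (17.027,24.773) [heading=54, draw]
FD 16: (17.027,24.773) -> (26.431,37.717) [heading=54, draw]
Final: pos=(26.431,37.717), heading=54, 5 segment(s) drawn
Segments drawn: 5

Answer: 5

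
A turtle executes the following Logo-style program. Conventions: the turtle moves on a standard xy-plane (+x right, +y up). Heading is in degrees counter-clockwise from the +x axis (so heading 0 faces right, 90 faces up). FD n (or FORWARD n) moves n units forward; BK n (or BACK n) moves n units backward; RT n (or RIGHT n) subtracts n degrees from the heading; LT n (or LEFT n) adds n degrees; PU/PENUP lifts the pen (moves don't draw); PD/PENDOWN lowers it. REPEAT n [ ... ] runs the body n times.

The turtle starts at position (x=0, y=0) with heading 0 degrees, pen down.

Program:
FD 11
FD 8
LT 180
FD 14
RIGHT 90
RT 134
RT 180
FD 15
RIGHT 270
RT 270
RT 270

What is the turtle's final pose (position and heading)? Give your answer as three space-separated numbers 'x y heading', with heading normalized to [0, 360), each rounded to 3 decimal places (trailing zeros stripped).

Answer: -5.79 10.42 46

Derivation:
Executing turtle program step by step:
Start: pos=(0,0), heading=0, pen down
FD 11: (0,0) -> (11,0) [heading=0, draw]
FD 8: (11,0) -> (19,0) [heading=0, draw]
LT 180: heading 0 -> 180
FD 14: (19,0) -> (5,0) [heading=180, draw]
RT 90: heading 180 -> 90
RT 134: heading 90 -> 316
RT 180: heading 316 -> 136
FD 15: (5,0) -> (-5.79,10.42) [heading=136, draw]
RT 270: heading 136 -> 226
RT 270: heading 226 -> 316
RT 270: heading 316 -> 46
Final: pos=(-5.79,10.42), heading=46, 4 segment(s) drawn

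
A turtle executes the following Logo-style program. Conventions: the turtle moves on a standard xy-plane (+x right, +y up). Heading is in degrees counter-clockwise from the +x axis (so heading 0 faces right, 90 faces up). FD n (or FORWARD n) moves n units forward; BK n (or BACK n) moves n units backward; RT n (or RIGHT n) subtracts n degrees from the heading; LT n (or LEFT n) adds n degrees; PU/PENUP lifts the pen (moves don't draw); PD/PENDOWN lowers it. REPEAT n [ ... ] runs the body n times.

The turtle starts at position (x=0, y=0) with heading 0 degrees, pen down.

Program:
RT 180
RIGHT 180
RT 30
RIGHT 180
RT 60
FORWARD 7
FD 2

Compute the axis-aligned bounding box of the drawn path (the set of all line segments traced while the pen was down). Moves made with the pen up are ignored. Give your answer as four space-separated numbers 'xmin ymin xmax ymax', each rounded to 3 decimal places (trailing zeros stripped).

Answer: 0 0 0 9

Derivation:
Executing turtle program step by step:
Start: pos=(0,0), heading=0, pen down
RT 180: heading 0 -> 180
RT 180: heading 180 -> 0
RT 30: heading 0 -> 330
RT 180: heading 330 -> 150
RT 60: heading 150 -> 90
FD 7: (0,0) -> (0,7) [heading=90, draw]
FD 2: (0,7) -> (0,9) [heading=90, draw]
Final: pos=(0,9), heading=90, 2 segment(s) drawn

Segment endpoints: x in {0, 0, 0}, y in {0, 7, 9}
xmin=0, ymin=0, xmax=0, ymax=9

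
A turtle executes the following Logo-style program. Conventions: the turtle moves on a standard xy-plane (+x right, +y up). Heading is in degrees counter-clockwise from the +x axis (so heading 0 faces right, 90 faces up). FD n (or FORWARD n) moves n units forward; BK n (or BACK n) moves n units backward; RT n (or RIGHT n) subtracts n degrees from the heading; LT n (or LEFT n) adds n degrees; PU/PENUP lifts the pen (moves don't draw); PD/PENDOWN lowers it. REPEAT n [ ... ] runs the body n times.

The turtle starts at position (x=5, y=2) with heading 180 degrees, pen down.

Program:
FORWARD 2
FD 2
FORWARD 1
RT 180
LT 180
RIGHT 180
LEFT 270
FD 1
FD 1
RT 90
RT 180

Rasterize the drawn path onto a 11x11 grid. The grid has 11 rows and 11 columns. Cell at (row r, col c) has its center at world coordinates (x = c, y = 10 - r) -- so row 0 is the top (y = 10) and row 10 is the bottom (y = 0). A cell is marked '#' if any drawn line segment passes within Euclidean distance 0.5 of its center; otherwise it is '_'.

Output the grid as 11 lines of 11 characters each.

Answer: ___________
___________
___________
___________
___________
___________
___________
___________
######_____
#__________
#__________

Derivation:
Segment 0: (5,2) -> (3,2)
Segment 1: (3,2) -> (1,2)
Segment 2: (1,2) -> (0,2)
Segment 3: (0,2) -> (-0,1)
Segment 4: (-0,1) -> (-0,0)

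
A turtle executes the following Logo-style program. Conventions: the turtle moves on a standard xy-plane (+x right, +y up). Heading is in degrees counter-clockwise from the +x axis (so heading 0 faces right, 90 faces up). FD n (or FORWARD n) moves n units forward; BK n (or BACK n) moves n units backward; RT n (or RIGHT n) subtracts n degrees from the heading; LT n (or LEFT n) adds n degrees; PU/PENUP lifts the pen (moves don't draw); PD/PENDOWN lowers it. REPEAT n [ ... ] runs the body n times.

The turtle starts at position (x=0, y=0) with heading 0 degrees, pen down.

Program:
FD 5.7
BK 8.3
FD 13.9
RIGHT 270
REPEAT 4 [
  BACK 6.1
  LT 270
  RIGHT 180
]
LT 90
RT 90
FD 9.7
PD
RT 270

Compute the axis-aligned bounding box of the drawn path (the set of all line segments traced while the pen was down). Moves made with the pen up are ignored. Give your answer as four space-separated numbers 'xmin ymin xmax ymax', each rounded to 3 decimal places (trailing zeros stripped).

Answer: -2.6 -6.1 17.4 9.7

Derivation:
Executing turtle program step by step:
Start: pos=(0,0), heading=0, pen down
FD 5.7: (0,0) -> (5.7,0) [heading=0, draw]
BK 8.3: (5.7,0) -> (-2.6,0) [heading=0, draw]
FD 13.9: (-2.6,0) -> (11.3,0) [heading=0, draw]
RT 270: heading 0 -> 90
REPEAT 4 [
  -- iteration 1/4 --
  BK 6.1: (11.3,0) -> (11.3,-6.1) [heading=90, draw]
  LT 270: heading 90 -> 0
  RT 180: heading 0 -> 180
  -- iteration 2/4 --
  BK 6.1: (11.3,-6.1) -> (17.4,-6.1) [heading=180, draw]
  LT 270: heading 180 -> 90
  RT 180: heading 90 -> 270
  -- iteration 3/4 --
  BK 6.1: (17.4,-6.1) -> (17.4,0) [heading=270, draw]
  LT 270: heading 270 -> 180
  RT 180: heading 180 -> 0
  -- iteration 4/4 --
  BK 6.1: (17.4,0) -> (11.3,0) [heading=0, draw]
  LT 270: heading 0 -> 270
  RT 180: heading 270 -> 90
]
LT 90: heading 90 -> 180
RT 90: heading 180 -> 90
FD 9.7: (11.3,0) -> (11.3,9.7) [heading=90, draw]
PD: pen down
RT 270: heading 90 -> 180
Final: pos=(11.3,9.7), heading=180, 8 segment(s) drawn

Segment endpoints: x in {-2.6, 0, 5.7, 11.3, 11.3, 17.4}, y in {-6.1, -6.1, 0, 0, 9.7}
xmin=-2.6, ymin=-6.1, xmax=17.4, ymax=9.7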